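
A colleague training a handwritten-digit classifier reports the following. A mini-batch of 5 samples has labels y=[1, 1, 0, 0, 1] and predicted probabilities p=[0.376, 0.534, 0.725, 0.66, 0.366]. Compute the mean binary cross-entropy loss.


L[0] = -ln(0.376) = 0.9782
L[1] = -ln(0.534) = 0.6274
L[2] = -ln(1-0.725) = -ln(0.275) = 1.291
L[3] = -ln(1-0.66) = -ln(0.34) = 1.0788
L[4] = -ln(0.366) = 1.0051
mean = (0.9782 + 0.6274 + 1.291 + 1.0788 + 1.0051)/5 = 0.9961

0.9961


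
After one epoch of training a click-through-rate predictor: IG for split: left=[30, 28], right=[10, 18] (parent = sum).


Parent = [40, 46], H_parent = 0.9965
H_left = 0.9991 (n=58), H_right = 0.9403 (n=28)
H_children = (58/86)·0.9991 + (28/86)·0.9403 = 0.98
IG = 0.9965 - 0.98 = 0.0165

0.0165


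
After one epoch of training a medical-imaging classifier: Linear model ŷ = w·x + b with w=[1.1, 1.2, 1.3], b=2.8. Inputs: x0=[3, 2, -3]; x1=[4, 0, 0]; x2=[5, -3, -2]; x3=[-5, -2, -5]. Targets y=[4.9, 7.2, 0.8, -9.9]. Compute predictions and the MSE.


ŷ0 = (1.1)·(3) + (1.2)·(2) + (1.3)·(-3) + 2.8 = 4.6
ŷ1 = (1.1)·(4) + (1.2)·(0) + (1.3)·(0) + 2.8 = 7.2
ŷ2 = (1.1)·(5) + (1.2)·(-3) + (1.3)·(-2) + 2.8 = 2.1
ŷ3 = (1.1)·(-5) + (1.2)·(-2) + (1.3)·(-5) + 2.8 = -11.6
errors² = [0.09, 0.0, 1.69, 2.89]
MSE = 4.6700/4 = 1.1675

1.1675


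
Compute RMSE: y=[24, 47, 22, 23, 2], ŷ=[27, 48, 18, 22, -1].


MSE = 36/5 = 7.2
RMSE = √(36/5) = 2.6833

2.6833


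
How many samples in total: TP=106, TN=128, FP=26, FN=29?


Total = TP + TN + FP + FN
= 106 + 128 + 26 + 29
= 289
(Predicted positive: 132, predicted negative: 157)

289


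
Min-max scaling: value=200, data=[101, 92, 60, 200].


min=60, max=200
(200-60)/(200-60) = 140/140 = 1.0

1.0


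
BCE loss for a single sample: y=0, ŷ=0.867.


BCE = -[y·ln(p) + (1-y)·ln(1-p)]
= -0 - 1·ln(1-0.867)
= -ln(0.133) = 2.0174

2.0174


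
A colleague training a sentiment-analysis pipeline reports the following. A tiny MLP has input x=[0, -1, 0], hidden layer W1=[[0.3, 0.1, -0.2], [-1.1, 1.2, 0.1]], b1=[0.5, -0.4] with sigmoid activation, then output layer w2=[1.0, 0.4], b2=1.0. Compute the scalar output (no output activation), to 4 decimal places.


z1[0] = (0.3)·(0) + (0.1)·(-1) + (-0.2)·(0) + 0.5 = 0.4
z1[1] = (-1.1)·(0) + (1.2)·(-1) + (0.1)·(0) - 0.4 = -1.6
h = sigmoid(z1) = [0.5987, 0.168]
output = (1.0)·(0.5987) + (0.4)·(0.168) + 1.0 = 1.6659

1.6659


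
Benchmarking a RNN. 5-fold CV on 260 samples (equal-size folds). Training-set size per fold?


Fold size = 260/5 = 52
Training per fold = 260 - 52 = 208

208


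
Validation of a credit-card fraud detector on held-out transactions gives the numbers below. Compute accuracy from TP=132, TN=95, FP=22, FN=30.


Accuracy = (TP+TN)/(TP+TN+FP+FN)
= (132+95)/(279)
= 227/279 = 81.36%

81.36%


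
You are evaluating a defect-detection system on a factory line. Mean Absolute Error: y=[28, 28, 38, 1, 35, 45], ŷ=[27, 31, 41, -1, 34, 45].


Absolute errors: |28-27|=1, |28-31|=3, |38-41|=3, |1+ 1|=2, |35-34|=1, |45-45|=0
Sum = 10
MAE = 10/6 = 5/3

5/3


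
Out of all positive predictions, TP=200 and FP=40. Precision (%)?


Precision = TP/(TP+FP)
= 200/(200+40)
= 200/240 = 83.33%

83.33%


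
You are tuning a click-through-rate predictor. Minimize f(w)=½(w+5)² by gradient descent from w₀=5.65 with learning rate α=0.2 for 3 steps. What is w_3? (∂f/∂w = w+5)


step 1: grad = 5.65+5 = 10.65; w = 5.65 - 0.2·(10.65) = 3.52
step 2: grad = 3.52+5 = 8.52; w = 3.52 - 0.2·(8.52) = 1.816
step 3: grad = 1.816+5 = 6.816; w = 1.816 - 0.2·(6.816) = 0.4528

0.4528


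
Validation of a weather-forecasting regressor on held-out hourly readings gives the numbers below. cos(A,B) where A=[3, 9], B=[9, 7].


A·B = 3·9 + 9·7 = 90
‖A‖ = √90 = 9.4868, ‖B‖ = √130 = 11.4018
cos = 90/(√90·√130) = 90/√11700 = 0.8321

0.8321


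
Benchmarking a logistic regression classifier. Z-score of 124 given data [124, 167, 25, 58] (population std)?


μ = 93.5, σ = 55.4189
z = (124 - 93.5)/55.4189 = 0.5504

0.5504


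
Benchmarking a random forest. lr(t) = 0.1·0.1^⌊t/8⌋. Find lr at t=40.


n_drops = ⌊40/8⌋ = 5
lr = 0.1·0.1^5 = 0.1·0.00001 = 0.000001

0.000001


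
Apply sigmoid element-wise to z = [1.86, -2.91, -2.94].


σ(1.86) = 1/(1+e^-1.86) = 0.8653
σ(-2.91) = 1/(1+e^2.91) = 0.0517
σ(-2.94) = 1/(1+e^2.94) = 0.0502
result = [0.8653, 0.0517, 0.0502]

[0.8653, 0.0517, 0.0502]


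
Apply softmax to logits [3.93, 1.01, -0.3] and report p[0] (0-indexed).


Exponentials: e^3.93=50.907, e^1.01=2.7456, e^-0.3=0.7408
Sum = 54.3934
Softmax = [0.9359, 0.0505, 0.0136]
p[0] = 50.907/54.3934 = 0.9359

0.9359


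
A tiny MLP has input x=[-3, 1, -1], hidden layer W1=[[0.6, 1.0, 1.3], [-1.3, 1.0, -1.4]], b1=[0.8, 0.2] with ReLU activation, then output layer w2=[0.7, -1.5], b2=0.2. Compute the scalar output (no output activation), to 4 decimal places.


z1[0] = (0.6)·(-3) + (1.0)·(1) + (1.3)·(-1) + 0.8 = -1.3
z1[1] = (-1.3)·(-3) + (1.0)·(1) + (-1.4)·(-1) + 0.2 = 6.5
h = ReLU(z1) = [0.0, 6.5]
output = (0.7)·(0.0) + (-1.5)·(6.5) + 0.2 = -9.55

-9.55


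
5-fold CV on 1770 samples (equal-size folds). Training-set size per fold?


Fold size = 1770/5 = 354
Training per fold = 1770 - 354 = 1416

1416


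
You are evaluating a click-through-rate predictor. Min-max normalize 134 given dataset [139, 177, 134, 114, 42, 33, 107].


min=33, max=177
(134-33)/(177-33) = 101/144 = 0.7014

0.7014


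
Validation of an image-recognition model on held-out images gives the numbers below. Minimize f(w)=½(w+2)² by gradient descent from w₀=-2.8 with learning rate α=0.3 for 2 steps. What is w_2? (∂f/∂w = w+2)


step 1: grad = -2.8+2 = -0.8; w = -2.8 - 0.3·(-0.8) = -2.56
step 2: grad = -2.56+2 = -0.56; w = -2.56 - 0.3·(-0.56) = -2.392

-2.392


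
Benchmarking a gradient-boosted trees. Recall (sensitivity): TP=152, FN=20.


Recall = TP/(TP+FN)
= 152/(152+20)
= 152/172 = 88.37%

88.37%


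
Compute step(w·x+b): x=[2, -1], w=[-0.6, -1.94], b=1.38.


z = (2)·(-0.6) + (-1)·(-1.94) + 1.38
  = 2.12
step(z) = 1 (z≥0)

1


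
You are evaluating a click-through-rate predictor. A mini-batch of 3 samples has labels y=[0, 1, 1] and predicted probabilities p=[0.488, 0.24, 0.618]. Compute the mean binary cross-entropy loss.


L[0] = -ln(1-0.488) = -ln(0.512) = 0.6694
L[1] = -ln(0.24) = 1.4271
L[2] = -ln(0.618) = 0.4813
mean = (0.6694 + 1.4271 + 0.4813)/3 = 0.8593

0.8593


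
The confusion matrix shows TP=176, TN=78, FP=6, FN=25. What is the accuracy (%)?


Accuracy = (TP+TN)/(TP+TN+FP+FN)
= (176+78)/(285)
= 254/285 = 89.12%

89.12%


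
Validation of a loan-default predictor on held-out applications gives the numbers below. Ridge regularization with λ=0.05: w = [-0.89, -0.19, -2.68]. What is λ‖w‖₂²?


‖w‖₂² = (-0.89)² + (-0.19)² + (-2.68)²
     = 0.7921 + 0.0361 + 7.1824
     = 8.0106
λ·‖w‖₂² = 0.05·8.0106 = 0.40053

0.40053


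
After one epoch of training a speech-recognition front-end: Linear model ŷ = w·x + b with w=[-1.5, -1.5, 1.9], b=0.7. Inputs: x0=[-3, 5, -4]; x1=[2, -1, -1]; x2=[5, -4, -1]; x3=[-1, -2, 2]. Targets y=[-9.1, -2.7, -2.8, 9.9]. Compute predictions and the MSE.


ŷ0 = (-1.5)·(-3) + (-1.5)·(5) + (1.9)·(-4) + 0.7 = -9.9
ŷ1 = (-1.5)·(2) + (-1.5)·(-1) + (1.9)·(-1) + 0.7 = -2.7
ŷ2 = (-1.5)·(5) + (-1.5)·(-4) + (1.9)·(-1) + 0.7 = -2.7
ŷ3 = (-1.5)·(-1) + (-1.5)·(-2) + (1.9)·(2) + 0.7 = 9.0
errors² = [0.64, 0.0, 0.01, 0.81]
MSE = 1.4600/4 = 0.365

0.365


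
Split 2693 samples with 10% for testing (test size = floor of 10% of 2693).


Test = ⌊2693·10/100⌋ = 269
Train = 2693 - 269 = 2424

Train: 2424, Test: 269


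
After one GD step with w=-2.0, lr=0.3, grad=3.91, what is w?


w_new = w - α·∇
= -2.0 - 0.3·3.91
= -2.0 - 1.173
= -3.173

-3.173


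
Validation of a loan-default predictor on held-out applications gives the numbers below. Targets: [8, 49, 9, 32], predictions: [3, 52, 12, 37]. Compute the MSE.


Squared errors: (8-3)²=25, (49-52)²=9, (9-12)²=9, (32-37)²=25
Sum = 68
MSE = 68/4 = 17

17


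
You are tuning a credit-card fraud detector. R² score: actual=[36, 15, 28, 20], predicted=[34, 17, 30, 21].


ȳ = 24.75
SS_res = Σ(y-ŷ)² = 13
SS_tot = Σ(y-ȳ)² = 254.75
R² = 1 - SS_res/SS_tot = 1 - 0.051 = 0.949

0.949


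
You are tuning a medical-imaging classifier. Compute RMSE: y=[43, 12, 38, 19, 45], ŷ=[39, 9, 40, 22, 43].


MSE = 42/5 = 8.4
RMSE = √(42/5) = 2.8983

2.8983


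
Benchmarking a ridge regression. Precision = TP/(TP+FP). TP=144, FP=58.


Precision = TP/(TP+FP)
= 144/(144+58)
= 144/202 = 71.29%

71.29%


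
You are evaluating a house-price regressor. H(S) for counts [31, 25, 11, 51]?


Probabilities: [31/118, 25/118, 11/118, 51/118] ≈ [0.2627, 0.2119, 0.0932, 0.4322]
H = -((31/118)·log₂(31/118) + (25/118)·log₂(25/118) + (11/118)·log₂(11/118) + (51/118)·log₂(51/118))
  = 1.8231 bits

1.8231 bits


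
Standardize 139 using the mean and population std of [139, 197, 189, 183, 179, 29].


μ = 152.6667, σ = 58.28
z = (139 - 152.6667)/58.28 = -0.2345

-0.2345


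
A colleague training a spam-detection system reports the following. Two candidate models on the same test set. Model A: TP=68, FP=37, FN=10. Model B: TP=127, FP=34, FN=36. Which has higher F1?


Model A: P=68/105=0.6476, R=68/78=0.8718, F1=2PR/(P+R)=2TP/(2TP+FP+FN)=136/183=0.7432
Model B: P=127/161=0.7888, R=127/163=0.7791, F1=2PR/(P+R)=2TP/(2TP+FP+FN)=254/324=0.784
0.7432 < 0.784 → Model B

Model B


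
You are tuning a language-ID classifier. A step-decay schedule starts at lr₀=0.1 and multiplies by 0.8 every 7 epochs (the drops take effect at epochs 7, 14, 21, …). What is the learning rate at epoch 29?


n_drops = ⌊29/7⌋ = 4
lr = 0.1·0.8^4 = 0.1·0.4096 = 0.04096

0.04096


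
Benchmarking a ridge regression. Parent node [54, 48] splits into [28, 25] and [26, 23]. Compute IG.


Parent = [54, 48], H_parent = 0.9975
H_left = 0.9977 (n=53), H_right = 0.9973 (n=49)
H_children = (53/102)·0.9977 + (49/102)·0.9973 = 0.9975
IG = 0.9975 - 0.9975 = 0.0

0.0


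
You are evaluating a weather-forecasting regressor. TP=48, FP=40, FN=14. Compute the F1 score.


Precision = 48/88 = 0.5455
Recall = 48/62 = 0.7742
F1 = 2·P·R/(P+R) = 2·TP/(2·TP+FP+FN) = 96/(96+40+14) = 96/150 = 0.64

0.64


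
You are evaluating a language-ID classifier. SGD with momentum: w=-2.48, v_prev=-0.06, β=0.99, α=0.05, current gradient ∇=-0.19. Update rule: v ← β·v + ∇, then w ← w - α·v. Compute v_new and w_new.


v_new = 0.99·-0.06 - 0.19 = -0.0594 - 0.19 = -0.2494
w_new = -2.48 - 0.05·-0.2494 = -2.48 + 0.01247 = -2.46753

v_new=-0.2494, w_new=-2.46753


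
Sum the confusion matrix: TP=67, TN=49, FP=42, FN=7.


Total = TP + TN + FP + FN
= 67 + 49 + 42 + 7
= 165
(Predicted positive: 109, predicted negative: 56)

165


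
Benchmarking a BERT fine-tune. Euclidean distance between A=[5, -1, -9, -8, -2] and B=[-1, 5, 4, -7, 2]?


d = √((5+ 1)² + (-1-5)² + (-9-4)² + (-8+ 7)² + (-2-2)²)
  = √(36 + 36 + 169 + 1 + 16)
  = √258 = 16.0624

16.0624


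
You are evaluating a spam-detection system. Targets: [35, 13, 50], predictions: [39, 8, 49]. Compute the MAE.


Absolute errors: |35-39|=4, |13-8|=5, |50-49|=1
Sum = 10
MAE = 10/3 = 10/3

10/3


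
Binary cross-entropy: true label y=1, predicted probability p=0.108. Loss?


BCE = -[y·ln(p) + (1-y)·ln(1-p)]
= -1·ln(0.108) - 0
= -ln(0.108) = 2.2256

2.2256


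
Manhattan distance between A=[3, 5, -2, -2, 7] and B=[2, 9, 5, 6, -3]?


d = |3-2| + |5-9| + |-2-5| + |-2-6| + |7+ 3|
  = 1 + 4 + 7 + 8 + 10
  = 30

30


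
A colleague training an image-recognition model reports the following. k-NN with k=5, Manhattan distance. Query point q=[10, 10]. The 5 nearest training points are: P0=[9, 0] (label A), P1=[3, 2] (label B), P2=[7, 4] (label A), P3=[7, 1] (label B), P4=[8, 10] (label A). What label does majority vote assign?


d(q,P0) = 11  (label A)
d(q,P1) = 15  (label B)
d(q,P2) = 9  (label A)
d(q,P3) = 12  (label B)
d(q,P4) = 2  (label A)
Votes: A=3, B=2
Majority → A

A


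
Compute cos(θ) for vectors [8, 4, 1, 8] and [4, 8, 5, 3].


A·B = 8·4 + 4·8 + 1·5 + 8·3 = 93
‖A‖ = √145 = 12.0416, ‖B‖ = √114 = 10.6771
cos = 93/(√145·√114) = 93/√16530 = 0.7233

0.7233


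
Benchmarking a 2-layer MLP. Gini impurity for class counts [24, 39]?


Probabilities: [24/63, 39/63] ≈ [0.381, 0.619]
Σpᵢ² = (576 + 1521)/63² = 2097/3969
Gini = 1 - Σpᵢ² = 1 - 2097/3969 = 0.4717

0.4717


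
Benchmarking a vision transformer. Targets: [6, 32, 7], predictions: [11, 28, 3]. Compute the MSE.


Squared errors: (6-11)²=25, (32-28)²=16, (7-3)²=16
Sum = 57
MSE = 57/3 = 19

19


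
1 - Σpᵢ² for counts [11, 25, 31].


Probabilities: [11/67, 25/67, 31/67] ≈ [0.1642, 0.3731, 0.4627]
Σpᵢ² = (121 + 625 + 961)/67² = 1707/4489
Gini = 1 - Σpᵢ² = 1 - 1707/4489 = 0.6197

0.6197


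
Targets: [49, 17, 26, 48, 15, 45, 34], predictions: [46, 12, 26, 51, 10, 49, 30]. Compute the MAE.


Absolute errors: |49-46|=3, |17-12|=5, |26-26|=0, |48-51|=3, |15-10|=5, |45-49|=4, |34-30|=4
Sum = 24
MAE = 24/7 = 24/7

24/7


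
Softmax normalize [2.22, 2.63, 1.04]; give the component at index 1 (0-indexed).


Exponentials: e^2.22=9.2073, e^2.63=13.8738, e^1.04=2.8292
Sum = 25.9103
Softmax = [0.3554, 0.5355, 0.1092]
p[1] = 13.8738/25.9103 = 0.5355

0.5355


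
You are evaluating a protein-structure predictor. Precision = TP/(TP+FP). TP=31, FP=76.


Precision = TP/(TP+FP)
= 31/(31+76)
= 31/107 = 28.97%

28.97%


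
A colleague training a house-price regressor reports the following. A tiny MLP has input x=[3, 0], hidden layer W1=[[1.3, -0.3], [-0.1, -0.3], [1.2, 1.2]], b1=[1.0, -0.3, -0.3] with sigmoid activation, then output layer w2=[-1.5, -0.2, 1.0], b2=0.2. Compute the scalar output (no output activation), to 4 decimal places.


z1[0] = (1.3)·(3) + (-0.3)·(0) + 1.0 = 4.9
z1[1] = (-0.1)·(3) + (-0.3)·(0) - 0.3 = -0.6
z1[2] = (1.2)·(3) + (1.2)·(0) - 0.3 = 3.3
h = sigmoid(z1) = [0.9926, 0.3543, 0.9644]
output = (-1.5)·(0.9926) + (-0.2)·(0.3543) + (1.0)·(0.9644) + 0.2 = -0.3954

-0.3954


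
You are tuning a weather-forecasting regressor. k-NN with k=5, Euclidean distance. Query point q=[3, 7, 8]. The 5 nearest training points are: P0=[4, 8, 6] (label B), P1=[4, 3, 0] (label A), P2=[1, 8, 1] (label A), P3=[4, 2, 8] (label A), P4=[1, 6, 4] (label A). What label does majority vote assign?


d(q,P0) = 2.4495  (label B)
d(q,P1) = 9.0  (label A)
d(q,P2) = 7.3485  (label A)
d(q,P3) = 5.099  (label A)
d(q,P4) = 4.5826  (label A)
Votes: A=4, B=1
Majority → A

A


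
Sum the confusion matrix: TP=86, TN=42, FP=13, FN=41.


Total = TP + TN + FP + FN
= 86 + 42 + 13 + 41
= 182
(Predicted positive: 99, predicted negative: 83)

182


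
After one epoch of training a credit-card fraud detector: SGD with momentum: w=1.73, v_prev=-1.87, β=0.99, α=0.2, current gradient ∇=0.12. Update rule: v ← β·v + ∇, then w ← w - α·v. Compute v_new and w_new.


v_new = 0.99·-1.87 + 0.12 = -1.8513 + 0.12 = -1.7313
w_new = 1.73 - 0.2·-1.7313 = 1.73 + 0.34626 = 2.07626

v_new=-1.7313, w_new=2.07626


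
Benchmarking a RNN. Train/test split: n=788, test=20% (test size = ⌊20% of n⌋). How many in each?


Test = ⌊788·20/100⌋ = 157
Train = 788 - 157 = 631

Train: 631, Test: 157


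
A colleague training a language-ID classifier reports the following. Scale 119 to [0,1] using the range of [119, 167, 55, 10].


min=10, max=167
(119-10)/(167-10) = 109/157 = 0.6943

0.6943


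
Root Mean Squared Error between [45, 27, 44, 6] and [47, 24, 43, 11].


MSE = 39/4 = 9.75
RMSE = √(39/4) = 3.1225

3.1225


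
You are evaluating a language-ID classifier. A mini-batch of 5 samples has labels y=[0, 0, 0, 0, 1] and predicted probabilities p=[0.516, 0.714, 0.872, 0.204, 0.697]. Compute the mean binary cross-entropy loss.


L[0] = -ln(1-0.516) = -ln(0.484) = 0.7257
L[1] = -ln(1-0.714) = -ln(0.286) = 1.2518
L[2] = -ln(1-0.872) = -ln(0.128) = 2.0557
L[3] = -ln(1-0.204) = -ln(0.796) = 0.2282
L[4] = -ln(0.697) = 0.361
mean = (0.7257 + 1.2518 + 2.0557 + 0.2282 + 0.361)/5 = 0.9245

0.9245


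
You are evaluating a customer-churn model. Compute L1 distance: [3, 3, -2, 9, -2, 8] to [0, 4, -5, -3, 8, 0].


d = |3-0| + |3-4| + |-2+ 5| + |9+ 3| + |-2-8| + |8-0|
  = 3 + 1 + 3 + 12 + 10 + 8
  = 37

37


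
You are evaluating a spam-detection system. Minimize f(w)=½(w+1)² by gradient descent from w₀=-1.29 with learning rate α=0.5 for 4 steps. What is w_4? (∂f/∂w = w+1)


step 1: grad = -1.29+1 = -0.29; w = -1.29 - 0.5·(-0.29) = -1.145
step 2: grad = -1.145+1 = -0.145; w = -1.145 - 0.5·(-0.145) = -1.0725
step 3: grad = -1.0725+1 = -0.0725; w = -1.0725 - 0.5·(-0.0725) = -1.03625
step 4: grad = -1.03625+1 = -0.03625; w = -1.03625 - 0.5·(-0.03625) = -1.018125

-1.018125


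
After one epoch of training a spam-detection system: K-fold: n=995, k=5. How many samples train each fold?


Fold size = 995/5 = 199
Training per fold = 995 - 199 = 796

796


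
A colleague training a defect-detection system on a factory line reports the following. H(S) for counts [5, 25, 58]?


Probabilities: [5/88, 25/88, 58/88] ≈ [0.0568, 0.2841, 0.6591]
H = -((5/88)·log₂(5/88) + (25/88)·log₂(25/88) + (58/88)·log₂(58/88))
  = 1.1473 bits

1.1473 bits


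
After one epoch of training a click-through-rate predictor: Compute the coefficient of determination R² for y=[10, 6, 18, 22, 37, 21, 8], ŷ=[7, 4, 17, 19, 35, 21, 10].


ȳ = 17.4286
SS_res = Σ(y-ŷ)² = 31
SS_tot = Σ(y-ȳ)² = 691.71
R² = 1 - SS_res/SS_tot = 1 - 0.0448 = 0.9552

0.9552


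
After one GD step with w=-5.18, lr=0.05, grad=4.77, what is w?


w_new = w - α·∇
= -5.18 - 0.05·4.77
= -5.18 - 0.2385
= -5.4185

-5.4185


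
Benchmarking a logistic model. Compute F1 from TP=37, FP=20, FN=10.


Precision = 37/57 = 0.6491
Recall = 37/47 = 0.7872
F1 = 2·P·R/(P+R) = 2·TP/(2·TP+FP+FN) = 74/(74+20+10) = 74/104 = 0.7115

0.7115


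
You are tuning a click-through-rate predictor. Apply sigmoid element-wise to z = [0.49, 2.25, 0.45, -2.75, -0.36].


σ(0.49) = 1/(1+e^-0.49) = 0.6201
σ(2.25) = 1/(1+e^-2.25) = 0.9047
σ(0.45) = 1/(1+e^-0.45) = 0.6106
σ(-2.75) = 1/(1+e^2.75) = 0.0601
σ(-0.36) = 1/(1+e^0.36) = 0.411
result = [0.6201, 0.9047, 0.6106, 0.0601, 0.411]

[0.6201, 0.9047, 0.6106, 0.0601, 0.411]


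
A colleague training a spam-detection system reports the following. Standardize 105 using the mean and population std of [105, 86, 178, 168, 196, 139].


μ = 145.3333, σ = 39.4448
z = (105 - 145.3333)/39.4448 = -1.0225

-1.0225


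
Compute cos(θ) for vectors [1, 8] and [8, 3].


A·B = 1·8 + 8·3 = 32
‖A‖ = √65 = 8.0623, ‖B‖ = √73 = 8.544
cos = 32/(√65·√73) = 32/√4745 = 0.4645

0.4645


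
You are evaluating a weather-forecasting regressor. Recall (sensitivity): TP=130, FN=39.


Recall = TP/(TP+FN)
= 130/(130+39)
= 130/169 = 76.92%

76.92%


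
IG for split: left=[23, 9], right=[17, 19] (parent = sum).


Parent = [40, 28], H_parent = 0.9774
H_left = 0.8571 (n=32), H_right = 0.9978 (n=36)
H_children = (32/68)·0.8571 + (36/68)·0.9978 = 0.9316
IG = 0.9774 - 0.9316 = 0.0458

0.0458


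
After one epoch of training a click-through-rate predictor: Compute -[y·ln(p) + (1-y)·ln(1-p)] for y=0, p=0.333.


BCE = -[y·ln(p) + (1-y)·ln(1-p)]
= -0 - 1·ln(1-0.333)
= -ln(0.667) = 0.405

0.405


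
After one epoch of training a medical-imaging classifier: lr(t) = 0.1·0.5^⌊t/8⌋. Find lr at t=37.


n_drops = ⌊37/8⌋ = 4
lr = 0.1·0.5^4 = 0.1·0.0625 = 0.00625

0.00625


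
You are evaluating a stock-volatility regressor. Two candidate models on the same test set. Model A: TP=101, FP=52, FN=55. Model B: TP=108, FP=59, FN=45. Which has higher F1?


Model A: P=101/153=0.6601, R=101/156=0.6474, F1=2PR/(P+R)=2TP/(2TP+FP+FN)=202/309=0.6537
Model B: P=108/167=0.6467, R=108/153=0.7059, F1=2PR/(P+R)=2TP/(2TP+FP+FN)=216/320=0.675
0.6537 < 0.675 → Model B

Model B


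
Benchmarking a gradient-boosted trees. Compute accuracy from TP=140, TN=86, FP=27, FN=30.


Accuracy = (TP+TN)/(TP+TN+FP+FN)
= (140+86)/(283)
= 226/283 = 79.86%

79.86%


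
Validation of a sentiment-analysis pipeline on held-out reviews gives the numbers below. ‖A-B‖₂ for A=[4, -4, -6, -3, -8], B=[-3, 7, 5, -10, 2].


d = √((4+ 3)² + (-4-7)² + (-6-5)² + (-3+ 10)² + (-8-2)²)
  = √(49 + 121 + 121 + 49 + 100)
  = √440 = 20.9762

20.9762


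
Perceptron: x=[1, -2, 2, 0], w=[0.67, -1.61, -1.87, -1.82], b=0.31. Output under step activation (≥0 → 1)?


z = (1)·(0.67) + (-2)·(-1.61) + (2)·(-1.87) + (0)·(-1.82) + 0.31
  = 0.46
step(z) = 1 (z≥0)

1


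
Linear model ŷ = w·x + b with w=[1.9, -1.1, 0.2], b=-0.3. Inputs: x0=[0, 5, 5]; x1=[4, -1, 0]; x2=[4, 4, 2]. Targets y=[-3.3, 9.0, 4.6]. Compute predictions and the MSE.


ŷ0 = (1.9)·(0) + (-1.1)·(5) + (0.2)·(5) - 0.3 = -4.8
ŷ1 = (1.9)·(4) + (-1.1)·(-1) + (0.2)·(0) - 0.3 = 8.4
ŷ2 = (1.9)·(4) + (-1.1)·(4) + (0.2)·(2) - 0.3 = 3.3
errors² = [2.25, 0.36, 1.69]
MSE = 4.3000/3 = 1.4333

1.4333


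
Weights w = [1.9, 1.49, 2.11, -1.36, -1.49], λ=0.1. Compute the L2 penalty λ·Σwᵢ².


‖w‖₂² = (1.9)² + (1.49)² + (2.11)² + (-1.36)² + (-1.49)²
     = 3.61 + 2.2201 + 4.4521 + 1.8496 + 2.2201
     = 14.3519
λ·‖w‖₂² = 0.1·14.3519 = 1.43519

1.43519


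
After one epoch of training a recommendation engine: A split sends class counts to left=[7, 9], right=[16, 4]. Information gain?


Parent = [23, 13], H_parent = 0.9436
H_left = 0.9887 (n=16), H_right = 0.7219 (n=20)
H_children = (16/36)·0.9887 + (20/36)·0.7219 = 0.8405
IG = 0.9436 - 0.8405 = 0.1031

0.1031


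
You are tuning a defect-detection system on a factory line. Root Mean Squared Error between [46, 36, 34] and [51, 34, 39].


MSE = 54/3 = 18
RMSE = √(54/3) = 4.2426

4.2426


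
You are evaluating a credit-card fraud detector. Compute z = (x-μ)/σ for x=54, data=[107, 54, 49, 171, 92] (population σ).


μ = 94.6, σ = 44.1026
z = (54 - 94.6)/44.1026 = -0.9206

-0.9206


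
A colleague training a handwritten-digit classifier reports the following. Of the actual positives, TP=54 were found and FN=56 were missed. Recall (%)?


Recall = TP/(TP+FN)
= 54/(54+56)
= 54/110 = 49.09%

49.09%


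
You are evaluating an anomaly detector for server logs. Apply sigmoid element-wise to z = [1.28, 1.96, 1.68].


σ(1.28) = 1/(1+e^-1.28) = 0.7824
σ(1.96) = 1/(1+e^-1.96) = 0.8765
σ(1.68) = 1/(1+e^-1.68) = 0.8429
result = [0.7824, 0.8765, 0.8429]

[0.7824, 0.8765, 0.8429]


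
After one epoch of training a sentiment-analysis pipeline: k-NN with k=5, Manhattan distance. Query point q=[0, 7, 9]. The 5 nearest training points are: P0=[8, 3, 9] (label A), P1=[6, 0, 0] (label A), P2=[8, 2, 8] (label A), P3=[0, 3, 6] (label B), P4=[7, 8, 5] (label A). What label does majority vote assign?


d(q,P0) = 12  (label A)
d(q,P1) = 22  (label A)
d(q,P2) = 14  (label A)
d(q,P3) = 7  (label B)
d(q,P4) = 12  (label A)
Votes: A=4, B=1
Majority → A

A


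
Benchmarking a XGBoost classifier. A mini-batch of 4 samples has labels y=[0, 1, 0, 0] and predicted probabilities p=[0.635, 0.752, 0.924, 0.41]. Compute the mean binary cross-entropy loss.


L[0] = -ln(1-0.635) = -ln(0.365) = 1.0079
L[1] = -ln(0.752) = 0.285
L[2] = -ln(1-0.924) = -ln(0.076) = 2.577
L[3] = -ln(1-0.41) = -ln(0.59) = 0.5276
mean = (1.0079 + 0.285 + 2.577 + 0.5276)/4 = 1.0994

1.0994


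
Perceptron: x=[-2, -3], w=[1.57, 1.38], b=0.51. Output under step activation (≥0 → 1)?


z = (-2)·(1.57) + (-3)·(1.38) + 0.51
  = -6.77
step(z) = 0 (z<0)

0


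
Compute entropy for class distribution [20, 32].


Probabilities: [20/52, 32/52] ≈ [0.3846, 0.6154]
H = -((20/52)·log₂(20/52) + (32/52)·log₂(32/52))
  = 0.9612 bits

0.9612 bits


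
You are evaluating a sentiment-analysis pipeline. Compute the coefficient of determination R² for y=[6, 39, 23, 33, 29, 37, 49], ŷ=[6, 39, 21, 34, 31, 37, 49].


ȳ = 30.8571
SS_res = Σ(y-ŷ)² = 9
SS_tot = Σ(y-ȳ)² = 1120.86
R² = 1 - SS_res/SS_tot = 1 - 0.008 = 0.992

0.992


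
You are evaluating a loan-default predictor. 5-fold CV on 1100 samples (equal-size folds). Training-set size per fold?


Fold size = 1100/5 = 220
Training per fold = 1100 - 220 = 880

880


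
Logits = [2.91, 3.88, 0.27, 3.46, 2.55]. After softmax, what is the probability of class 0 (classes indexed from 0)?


Exponentials: e^2.91=18.3568, e^3.88=48.4242, e^0.27=1.31, e^3.46=31.817, e^2.55=12.8071
Sum = 112.7151
Softmax = [0.1629, 0.4296, 0.0116, 0.2823, 0.1136]
p[0] = 18.3568/112.7151 = 0.1629

0.1629


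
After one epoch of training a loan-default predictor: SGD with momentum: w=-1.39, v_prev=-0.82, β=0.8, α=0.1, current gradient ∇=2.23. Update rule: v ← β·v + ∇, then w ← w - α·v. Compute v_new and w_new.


v_new = 0.8·-0.82 + 2.23 = -0.656 + 2.23 = 1.574
w_new = -1.39 - 0.1·1.574 = -1.39 - 0.1574 = -1.5474

v_new=1.574, w_new=-1.5474


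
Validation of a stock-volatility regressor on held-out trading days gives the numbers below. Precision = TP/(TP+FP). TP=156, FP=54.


Precision = TP/(TP+FP)
= 156/(156+54)
= 156/210 = 74.29%

74.29%


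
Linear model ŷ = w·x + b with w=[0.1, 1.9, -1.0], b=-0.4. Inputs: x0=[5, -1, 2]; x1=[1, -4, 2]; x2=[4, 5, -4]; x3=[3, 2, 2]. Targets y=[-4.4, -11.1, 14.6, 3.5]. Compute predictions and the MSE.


ŷ0 = (0.1)·(5) + (1.9)·(-1) + (-1.0)·(2) - 0.4 = -3.8
ŷ1 = (0.1)·(1) + (1.9)·(-4) + (-1.0)·(2) - 0.4 = -9.9
ŷ2 = (0.1)·(4) + (1.9)·(5) + (-1.0)·(-4) - 0.4 = 13.5
ŷ3 = (0.1)·(3) + (1.9)·(2) + (-1.0)·(2) - 0.4 = 1.7
errors² = [0.36, 1.44, 1.21, 3.24]
MSE = 6.2500/4 = 1.5625

1.5625


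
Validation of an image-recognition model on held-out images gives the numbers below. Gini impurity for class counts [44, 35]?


Probabilities: [44/79, 35/79] ≈ [0.557, 0.443]
Σpᵢ² = (1936 + 1225)/79² = 3161/6241
Gini = 1 - Σpᵢ² = 1 - 3161/6241 = 0.4935

0.4935


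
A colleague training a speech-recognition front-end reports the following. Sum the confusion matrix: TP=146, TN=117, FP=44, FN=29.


Total = TP + TN + FP + FN
= 146 + 117 + 44 + 29
= 336
(Predicted positive: 190, predicted negative: 146)

336


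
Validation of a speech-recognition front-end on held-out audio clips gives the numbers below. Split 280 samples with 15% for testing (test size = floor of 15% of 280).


Test = ⌊280·15/100⌋ = 42
Train = 280 - 42 = 238

Train: 238, Test: 42


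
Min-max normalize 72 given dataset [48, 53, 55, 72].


min=48, max=72
(72-48)/(72-48) = 24/24 = 1.0

1.0


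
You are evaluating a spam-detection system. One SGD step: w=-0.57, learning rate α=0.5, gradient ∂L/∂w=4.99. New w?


w_new = w - α·∇
= -0.57 - 0.5·4.99
= -0.57 - 2.495
= -3.065

-3.065


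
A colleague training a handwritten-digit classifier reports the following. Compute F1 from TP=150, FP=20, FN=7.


Precision = 150/170 = 0.8824
Recall = 150/157 = 0.9554
F1 = 2·P·R/(P+R) = 2·TP/(2·TP+FP+FN) = 300/(300+20+7) = 300/327 = 0.9174

0.9174


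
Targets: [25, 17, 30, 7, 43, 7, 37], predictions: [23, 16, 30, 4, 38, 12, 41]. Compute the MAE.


Absolute errors: |25-23|=2, |17-16|=1, |30-30|=0, |7-4|=3, |43-38|=5, |7-12|=5, |37-41|=4
Sum = 20
MAE = 20/7 = 20/7

20/7


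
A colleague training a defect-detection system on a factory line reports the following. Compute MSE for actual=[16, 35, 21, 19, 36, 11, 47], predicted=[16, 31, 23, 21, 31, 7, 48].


Squared errors: (16-16)²=0, (35-31)²=16, (21-23)²=4, (19-21)²=4, (36-31)²=25, (11-7)²=16, (47-48)²=1
Sum = 66
MSE = 66/7 = 66/7

66/7


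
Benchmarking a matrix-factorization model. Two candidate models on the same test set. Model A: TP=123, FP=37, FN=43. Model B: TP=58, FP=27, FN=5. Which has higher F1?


Model A: P=123/160=0.7688, R=123/166=0.741, F1=2PR/(P+R)=2TP/(2TP+FP+FN)=246/326=0.7546
Model B: P=58/85=0.6824, R=58/63=0.9206, F1=2PR/(P+R)=2TP/(2TP+FP+FN)=116/148=0.7838
0.7546 < 0.7838 → Model B

Model B


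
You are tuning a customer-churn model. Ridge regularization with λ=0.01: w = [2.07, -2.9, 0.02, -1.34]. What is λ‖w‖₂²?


‖w‖₂² = (2.07)² + (-2.9)² + (0.02)² + (-1.34)²
     = 4.2849 + 8.41 + 0.0004 + 1.7956
     = 14.4909
λ·‖w‖₂² = 0.01·14.4909 = 0.144909

0.144909


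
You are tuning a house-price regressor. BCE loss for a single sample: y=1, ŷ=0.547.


BCE = -[y·ln(p) + (1-y)·ln(1-p)]
= -1·ln(0.547) - 0
= -ln(0.547) = 0.6033

0.6033


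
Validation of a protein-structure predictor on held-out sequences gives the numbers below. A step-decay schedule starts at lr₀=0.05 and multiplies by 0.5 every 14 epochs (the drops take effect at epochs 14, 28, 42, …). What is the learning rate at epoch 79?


n_drops = ⌊79/14⌋ = 5
lr = 0.05·0.5^5 = 0.05·0.03125 = 0.0015625

0.0015625


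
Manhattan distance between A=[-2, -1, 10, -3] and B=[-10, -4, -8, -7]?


d = |-2+ 10| + |-1+ 4| + |10+ 8| + |-3+ 7|
  = 8 + 3 + 18 + 4
  = 33

33


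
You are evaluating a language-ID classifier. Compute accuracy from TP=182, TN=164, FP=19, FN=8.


Accuracy = (TP+TN)/(TP+TN+FP+FN)
= (182+164)/(373)
= 346/373 = 92.76%

92.76%


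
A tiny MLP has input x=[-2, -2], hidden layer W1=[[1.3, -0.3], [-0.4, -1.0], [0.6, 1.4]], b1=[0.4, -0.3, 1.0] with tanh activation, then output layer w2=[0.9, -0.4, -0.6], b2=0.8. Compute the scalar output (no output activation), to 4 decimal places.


z1[0] = (1.3)·(-2) + (-0.3)·(-2) + 0.4 = -1.6
z1[1] = (-0.4)·(-2) + (-1.0)·(-2) - 0.3 = 2.5
z1[2] = (0.6)·(-2) + (1.4)·(-2) + 1.0 = -3.0
h = tanh(z1) = [-0.9217, 0.9866, -0.9951]
output = (0.9)·(-0.9217) + (-0.4)·(0.9866) + (-0.6)·(-0.9951) + 0.8 = 0.1729

0.1729


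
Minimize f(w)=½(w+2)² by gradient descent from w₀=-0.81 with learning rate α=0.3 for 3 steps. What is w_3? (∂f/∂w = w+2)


step 1: grad = -0.81+2 = 1.19; w = -0.81 - 0.3·(1.19) = -1.167
step 2: grad = -1.167+2 = 0.833; w = -1.167 - 0.3·(0.833) = -1.4169
step 3: grad = -1.4169+2 = 0.5831; w = -1.4169 - 0.3·(0.5831) = -1.59183

-1.59183


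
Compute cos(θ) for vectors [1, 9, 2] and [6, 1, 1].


A·B = 1·6 + 9·1 + 2·1 = 17
‖A‖ = √86 = 9.2736, ‖B‖ = √38 = 6.1644
cos = 17/(√86·√38) = 17/√3268 = 0.2974

0.2974


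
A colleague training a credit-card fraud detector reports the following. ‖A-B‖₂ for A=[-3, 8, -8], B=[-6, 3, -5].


d = √((-3+ 6)² + (8-3)² + (-8+ 5)²)
  = √(9 + 25 + 9)
  = √43 = 6.5574

6.5574


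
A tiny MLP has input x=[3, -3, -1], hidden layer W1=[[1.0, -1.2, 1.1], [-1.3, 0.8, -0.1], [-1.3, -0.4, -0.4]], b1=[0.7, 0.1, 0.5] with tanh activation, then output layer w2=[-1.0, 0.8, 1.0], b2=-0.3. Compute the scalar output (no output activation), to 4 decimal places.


z1[0] = (1.0)·(3) + (-1.2)·(-3) + (1.1)·(-1) + 0.7 = 6.2
z1[1] = (-1.3)·(3) + (0.8)·(-3) + (-0.1)·(-1) + 0.1 = -6.1
z1[2] = (-1.3)·(3) + (-0.4)·(-3) + (-0.4)·(-1) + 0.5 = -1.8
h = tanh(z1) = [1.0, -1.0, -0.9468]
output = (-1.0)·(1.0) + (0.8)·(-1.0) + (1.0)·(-0.9468) - 0.3 = -3.0468

-3.0468


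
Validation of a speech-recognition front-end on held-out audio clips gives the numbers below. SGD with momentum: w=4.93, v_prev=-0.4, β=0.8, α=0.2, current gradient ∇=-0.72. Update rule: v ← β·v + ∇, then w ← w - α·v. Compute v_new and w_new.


v_new = 0.8·-0.4 - 0.72 = -0.32 - 0.72 = -1.04
w_new = 4.93 - 0.2·-1.04 = 4.93 + 0.208 = 5.138

v_new=-1.04, w_new=5.138


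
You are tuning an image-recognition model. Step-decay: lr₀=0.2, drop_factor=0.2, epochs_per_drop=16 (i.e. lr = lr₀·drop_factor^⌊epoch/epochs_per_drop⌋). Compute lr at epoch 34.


n_drops = ⌊34/16⌋ = 2
lr = 0.2·0.2^2 = 0.2·0.04 = 0.008

0.008


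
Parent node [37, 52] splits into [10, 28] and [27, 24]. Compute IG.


Parent = [37, 52], H_parent = 0.9794
H_left = 0.8315 (n=38), H_right = 0.9975 (n=51)
H_children = (38/89)·0.8315 + (51/89)·0.9975 = 0.9266
IG = 0.9794 - 0.9266 = 0.0528

0.0528


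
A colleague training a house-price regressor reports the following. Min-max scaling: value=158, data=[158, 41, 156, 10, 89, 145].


min=10, max=158
(158-10)/(158-10) = 148/148 = 1.0

1.0


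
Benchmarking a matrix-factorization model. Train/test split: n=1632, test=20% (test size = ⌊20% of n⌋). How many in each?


Test = ⌊1632·20/100⌋ = 326
Train = 1632 - 326 = 1306

Train: 1306, Test: 326


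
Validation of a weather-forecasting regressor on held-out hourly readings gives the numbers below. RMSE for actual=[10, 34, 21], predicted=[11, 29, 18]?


MSE = 35/3 = 11.6667
RMSE = √(35/3) = 3.4157

3.4157


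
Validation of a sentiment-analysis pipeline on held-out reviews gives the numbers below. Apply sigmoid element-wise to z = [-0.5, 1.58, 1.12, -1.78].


σ(-0.5) = 1/(1+e^0.5) = 0.3775
σ(1.58) = 1/(1+e^-1.58) = 0.8292
σ(1.12) = 1/(1+e^-1.12) = 0.754
σ(-1.78) = 1/(1+e^1.78) = 0.1443
result = [0.3775, 0.8292, 0.754, 0.1443]

[0.3775, 0.8292, 0.754, 0.1443]


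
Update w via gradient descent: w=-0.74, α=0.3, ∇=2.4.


w_new = w - α·∇
= -0.74 - 0.3·2.4
= -0.74 - 0.72
= -1.46

-1.46


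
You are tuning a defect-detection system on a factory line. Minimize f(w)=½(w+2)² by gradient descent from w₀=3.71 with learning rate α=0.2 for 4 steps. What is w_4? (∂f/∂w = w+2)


step 1: grad = 3.71+2 = 5.71; w = 3.71 - 0.2·(5.71) = 2.568
step 2: grad = 2.568+2 = 4.568; w = 2.568 - 0.2·(4.568) = 1.6544
step 3: grad = 1.6544+2 = 3.6544; w = 1.6544 - 0.2·(3.6544) = 0.92352
step 4: grad = 0.92352+2 = 2.92352; w = 0.92352 - 0.2·(2.92352) = 0.338816

0.338816


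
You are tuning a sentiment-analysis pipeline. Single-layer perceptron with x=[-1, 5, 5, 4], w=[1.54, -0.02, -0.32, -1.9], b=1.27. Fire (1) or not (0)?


z = (-1)·(1.54) + (5)·(-0.02) + (5)·(-0.32) + (4)·(-1.9) + 1.27
  = -9.57
step(z) = 0 (z<0)

0


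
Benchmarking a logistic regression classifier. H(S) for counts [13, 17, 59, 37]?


Probabilities: [13/126, 17/126, 59/126, 37/126] ≈ [0.1032, 0.1349, 0.4683, 0.2937]
H = -((13/126)·log₂(13/126) + (17/126)·log₂(17/126) + (59/126)·log₂(59/126) + (37/126)·log₂(37/126))
  = 1.7597 bits

1.7597 bits


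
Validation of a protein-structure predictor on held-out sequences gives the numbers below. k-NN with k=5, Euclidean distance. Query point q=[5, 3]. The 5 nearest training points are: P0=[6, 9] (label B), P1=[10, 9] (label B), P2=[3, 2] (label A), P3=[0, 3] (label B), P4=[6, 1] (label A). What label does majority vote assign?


d(q,P0) = 6.0828  (label B)
d(q,P1) = 7.8102  (label B)
d(q,P2) = 2.2361  (label A)
d(q,P3) = 5.0  (label B)
d(q,P4) = 2.2361  (label A)
Votes: A=2, B=3
Majority → B

B


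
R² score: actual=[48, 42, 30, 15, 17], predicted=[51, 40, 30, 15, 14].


ȳ = 30.4
SS_res = Σ(y-ŷ)² = 22
SS_tot = Σ(y-ȳ)² = 861.2
R² = 1 - SS_res/SS_tot = 1 - 0.0255 = 0.9745

0.9745


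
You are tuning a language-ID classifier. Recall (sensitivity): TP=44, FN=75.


Recall = TP/(TP+FN)
= 44/(44+75)
= 44/119 = 36.97%

36.97%


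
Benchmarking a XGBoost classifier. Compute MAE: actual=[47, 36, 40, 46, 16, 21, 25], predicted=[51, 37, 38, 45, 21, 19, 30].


Absolute errors: |47-51|=4, |36-37|=1, |40-38|=2, |46-45|=1, |16-21|=5, |21-19|=2, |25-30|=5
Sum = 20
MAE = 20/7 = 20/7

20/7


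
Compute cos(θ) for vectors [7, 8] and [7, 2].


A·B = 7·7 + 8·2 = 65
‖A‖ = √113 = 10.6301, ‖B‖ = √53 = 7.2801
cos = 65/(√113·√53) = 65/√5989 = 0.8399

0.8399


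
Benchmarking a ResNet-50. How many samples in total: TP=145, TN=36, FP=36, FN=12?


Total = TP + TN + FP + FN
= 145 + 36 + 36 + 12
= 229
(Predicted positive: 181, predicted negative: 48)

229


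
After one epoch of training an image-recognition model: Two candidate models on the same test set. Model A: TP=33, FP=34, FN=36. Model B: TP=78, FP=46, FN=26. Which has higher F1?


Model A: P=33/67=0.4925, R=33/69=0.4783, F1=2PR/(P+R)=2TP/(2TP+FP+FN)=66/136=0.4853
Model B: P=78/124=0.629, R=78/104=0.75, F1=2PR/(P+R)=2TP/(2TP+FP+FN)=156/228=0.6842
0.4853 < 0.6842 → Model B

Model B


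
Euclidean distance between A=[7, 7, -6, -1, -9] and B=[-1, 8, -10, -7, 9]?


d = √((7+ 1)² + (7-8)² + (-6+ 10)² + (-1+ 7)² + (-9-9)²)
  = √(64 + 1 + 16 + 36 + 324)
  = √441 = 21.0

21.0


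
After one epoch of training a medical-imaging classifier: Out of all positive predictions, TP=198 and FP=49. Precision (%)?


Precision = TP/(TP+FP)
= 198/(198+49)
= 198/247 = 80.16%

80.16%


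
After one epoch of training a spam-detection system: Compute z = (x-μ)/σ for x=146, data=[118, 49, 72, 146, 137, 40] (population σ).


μ = 93.6667, σ = 41.9391
z = (146 - 93.6667)/41.9391 = 1.2478

1.2478


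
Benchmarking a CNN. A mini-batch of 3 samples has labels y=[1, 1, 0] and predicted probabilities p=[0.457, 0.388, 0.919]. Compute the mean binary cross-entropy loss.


L[0] = -ln(0.457) = 0.7831
L[1] = -ln(0.388) = 0.9467
L[2] = -ln(1-0.919) = -ln(0.081) = 2.5133
mean = (0.7831 + 0.9467 + 2.5133)/3 = 1.4144

1.4144


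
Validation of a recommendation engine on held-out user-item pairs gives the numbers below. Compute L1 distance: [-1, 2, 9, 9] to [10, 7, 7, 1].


d = |-1-10| + |2-7| + |9-7| + |9-1|
  = 11 + 5 + 2 + 8
  = 26

26


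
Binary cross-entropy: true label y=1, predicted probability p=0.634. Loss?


BCE = -[y·ln(p) + (1-y)·ln(1-p)]
= -1·ln(0.634) - 0
= -ln(0.634) = 0.4557

0.4557


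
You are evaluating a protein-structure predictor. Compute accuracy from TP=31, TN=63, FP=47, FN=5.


Accuracy = (TP+TN)/(TP+TN+FP+FN)
= (31+63)/(146)
= 94/146 = 64.38%

64.38%


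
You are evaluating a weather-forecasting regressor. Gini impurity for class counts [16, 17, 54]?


Probabilities: [16/87, 17/87, 54/87] ≈ [0.1839, 0.1954, 0.6207]
Σpᵢ² = (256 + 289 + 2916)/87² = 3461/7569
Gini = 1 - Σpᵢ² = 1 - 3461/7569 = 0.5427

0.5427


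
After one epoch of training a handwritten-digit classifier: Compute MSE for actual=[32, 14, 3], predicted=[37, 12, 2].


Squared errors: (32-37)²=25, (14-12)²=4, (3-2)²=1
Sum = 30
MSE = 30/3 = 10

10


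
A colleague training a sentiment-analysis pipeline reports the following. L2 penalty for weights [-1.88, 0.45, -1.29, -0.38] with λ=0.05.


‖w‖₂² = (-1.88)² + (0.45)² + (-1.29)² + (-0.38)²
     = 3.5344 + 0.2025 + 1.6641 + 0.1444
     = 5.5454
λ·‖w‖₂² = 0.05·5.5454 = 0.27727

0.27727


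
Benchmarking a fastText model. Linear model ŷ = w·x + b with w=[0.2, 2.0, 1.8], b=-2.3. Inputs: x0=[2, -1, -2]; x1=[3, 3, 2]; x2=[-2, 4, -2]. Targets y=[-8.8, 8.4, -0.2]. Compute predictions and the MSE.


ŷ0 = (0.2)·(2) + (2.0)·(-1) + (1.8)·(-2) - 2.3 = -7.5
ŷ1 = (0.2)·(3) + (2.0)·(3) + (1.8)·(2) - 2.3 = 7.9
ŷ2 = (0.2)·(-2) + (2.0)·(4) + (1.8)·(-2) - 2.3 = 1.7
errors² = [1.69, 0.25, 3.61]
MSE = 5.5500/3 = 1.85

1.85


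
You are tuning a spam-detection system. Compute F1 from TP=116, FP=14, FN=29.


Precision = 116/130 = 0.8923
Recall = 116/145 = 0.8
F1 = 2·P·R/(P+R) = 2·TP/(2·TP+FP+FN) = 232/(232+14+29) = 232/275 = 0.8436

0.8436


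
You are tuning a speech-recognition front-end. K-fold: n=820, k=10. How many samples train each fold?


Fold size = 820/10 = 82
Training per fold = 820 - 82 = 738

738


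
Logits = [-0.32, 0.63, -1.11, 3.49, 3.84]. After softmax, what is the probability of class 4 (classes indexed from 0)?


Exponentials: e^-0.32=0.7261, e^0.63=1.8776, e^-1.11=0.3296, e^3.49=32.7859, e^3.84=46.5255
Sum = 82.2447
Softmax = [0.0088, 0.0228, 0.004, 0.3986, 0.5657]
p[4] = 46.5255/82.2447 = 0.5657

0.5657
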